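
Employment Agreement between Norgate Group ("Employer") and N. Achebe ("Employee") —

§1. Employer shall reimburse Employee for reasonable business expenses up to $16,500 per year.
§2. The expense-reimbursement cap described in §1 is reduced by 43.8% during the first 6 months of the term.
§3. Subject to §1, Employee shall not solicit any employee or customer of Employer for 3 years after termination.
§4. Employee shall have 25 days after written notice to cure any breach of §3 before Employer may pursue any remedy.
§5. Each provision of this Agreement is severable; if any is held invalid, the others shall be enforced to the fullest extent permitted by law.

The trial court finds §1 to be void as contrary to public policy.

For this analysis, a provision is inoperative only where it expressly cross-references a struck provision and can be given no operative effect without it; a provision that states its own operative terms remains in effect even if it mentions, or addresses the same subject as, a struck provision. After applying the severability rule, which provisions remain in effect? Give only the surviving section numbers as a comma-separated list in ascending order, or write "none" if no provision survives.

§1 is struck. §2 operates only by reference to §1, so it falls with §1. Although §3 refers to §1, its operative terms do not depend on §1, so it remains in effect. §5 is a severability clause and preserves every provision that can still be given independent effect. §3, §4, and §5 remain in effect.

3, 4, 5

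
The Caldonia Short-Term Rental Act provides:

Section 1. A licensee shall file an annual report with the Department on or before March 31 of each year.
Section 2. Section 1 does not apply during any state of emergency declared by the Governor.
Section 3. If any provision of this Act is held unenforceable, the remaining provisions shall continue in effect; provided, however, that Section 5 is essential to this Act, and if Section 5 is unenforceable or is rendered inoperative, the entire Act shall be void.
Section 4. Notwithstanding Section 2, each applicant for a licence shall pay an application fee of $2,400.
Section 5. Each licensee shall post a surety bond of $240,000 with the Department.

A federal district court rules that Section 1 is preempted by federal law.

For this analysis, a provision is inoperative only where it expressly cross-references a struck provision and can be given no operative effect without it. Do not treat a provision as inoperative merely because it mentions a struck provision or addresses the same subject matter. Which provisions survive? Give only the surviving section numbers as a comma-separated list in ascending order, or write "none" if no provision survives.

3, 4, 5

Section 1 is struck. The only function of Section 2 is the emergency suspension of Section 1, so it cannot stand once Section 1 is removed. Although Section 4 refers to Section 2, its operative terms do not depend on Section 2, so it remains in effect. Section 3 makes Section 5 an essential term, but Section 5 is unaffected, so the severability proviso in Section 3 preserves the remaining provisions. That leaves Section 3, Section 4, and Section 5 in effect.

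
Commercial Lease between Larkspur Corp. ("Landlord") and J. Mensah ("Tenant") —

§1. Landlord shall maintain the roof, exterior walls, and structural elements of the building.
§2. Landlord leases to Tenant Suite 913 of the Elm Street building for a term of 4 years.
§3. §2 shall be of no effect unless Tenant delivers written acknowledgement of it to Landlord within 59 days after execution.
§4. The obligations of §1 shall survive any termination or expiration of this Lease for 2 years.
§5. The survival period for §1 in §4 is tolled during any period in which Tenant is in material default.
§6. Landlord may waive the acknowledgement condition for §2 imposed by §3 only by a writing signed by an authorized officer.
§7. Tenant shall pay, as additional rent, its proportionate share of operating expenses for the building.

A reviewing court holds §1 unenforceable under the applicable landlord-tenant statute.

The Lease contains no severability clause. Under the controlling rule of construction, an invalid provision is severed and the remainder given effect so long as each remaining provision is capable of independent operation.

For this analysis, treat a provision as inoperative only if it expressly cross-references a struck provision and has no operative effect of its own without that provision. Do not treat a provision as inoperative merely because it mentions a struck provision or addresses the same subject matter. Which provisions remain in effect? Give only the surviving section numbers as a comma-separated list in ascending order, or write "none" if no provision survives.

2, 3, 6, 7

§1 is struck. §4 merely fixes the survival period for §1; with §1 gone it has nothing to operate on and falls away. §5 operates only by reference to §4, so it falls with §4. With no severability clause, the stated default rule severs what cannot stand and enforces each remaining provision that can operate on its own. §2, §3, §6, and §7 remain in effect.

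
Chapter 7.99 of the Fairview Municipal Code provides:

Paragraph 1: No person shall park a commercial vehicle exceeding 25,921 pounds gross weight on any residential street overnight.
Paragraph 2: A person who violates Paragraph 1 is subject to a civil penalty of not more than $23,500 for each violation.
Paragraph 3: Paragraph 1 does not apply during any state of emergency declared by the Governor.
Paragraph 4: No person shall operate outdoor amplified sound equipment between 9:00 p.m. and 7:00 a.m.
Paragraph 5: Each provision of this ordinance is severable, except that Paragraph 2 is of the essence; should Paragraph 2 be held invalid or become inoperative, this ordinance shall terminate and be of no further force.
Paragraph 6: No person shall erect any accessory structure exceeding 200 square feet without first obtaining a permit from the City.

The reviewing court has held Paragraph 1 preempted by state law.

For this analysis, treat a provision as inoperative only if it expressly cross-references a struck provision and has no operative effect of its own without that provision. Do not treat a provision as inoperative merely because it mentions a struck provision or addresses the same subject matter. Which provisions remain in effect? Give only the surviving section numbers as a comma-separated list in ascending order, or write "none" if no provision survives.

Paragraph 1 is struck. Paragraph 2 has no operative effect of its own apart from Paragraph 1 and is therefore inoperative. The only function of Paragraph 3 is the emergency suspension of Paragraph 1, so it cannot stand once Paragraph 1 is removed. Paragraph 5 makes Paragraph 2 an essential term, and Paragraph 2 has been rendered inoperative by the cascade; under Paragraph 5, the entire ordinance is therefore void. No provision of the ordinance survives.

none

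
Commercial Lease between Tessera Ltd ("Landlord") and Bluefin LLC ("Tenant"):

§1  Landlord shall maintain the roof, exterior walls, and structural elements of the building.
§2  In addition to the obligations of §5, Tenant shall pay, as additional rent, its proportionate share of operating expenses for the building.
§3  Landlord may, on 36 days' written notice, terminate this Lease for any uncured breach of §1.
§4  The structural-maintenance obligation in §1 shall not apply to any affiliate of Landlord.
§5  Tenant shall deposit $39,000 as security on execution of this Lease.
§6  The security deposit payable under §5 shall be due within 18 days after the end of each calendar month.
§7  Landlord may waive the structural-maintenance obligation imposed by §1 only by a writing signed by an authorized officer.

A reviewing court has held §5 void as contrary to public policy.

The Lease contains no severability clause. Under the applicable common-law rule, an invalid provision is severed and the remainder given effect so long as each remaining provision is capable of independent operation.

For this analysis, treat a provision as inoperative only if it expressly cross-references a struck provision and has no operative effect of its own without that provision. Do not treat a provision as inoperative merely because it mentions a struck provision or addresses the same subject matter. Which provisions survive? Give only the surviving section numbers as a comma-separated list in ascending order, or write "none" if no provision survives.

1, 2, 3, 4, 7

§5 is struck. §6 has no operative effect of its own apart from §5 and is therefore inoperative. Although §2 refers to §5, its operative terms do not depend on §5, so it remains in effect. With no severability clause, the stated default rule severs what cannot stand and enforces each remaining provision that can operate on its own. That leaves §1, §2, §3, §4, and §7 in effect.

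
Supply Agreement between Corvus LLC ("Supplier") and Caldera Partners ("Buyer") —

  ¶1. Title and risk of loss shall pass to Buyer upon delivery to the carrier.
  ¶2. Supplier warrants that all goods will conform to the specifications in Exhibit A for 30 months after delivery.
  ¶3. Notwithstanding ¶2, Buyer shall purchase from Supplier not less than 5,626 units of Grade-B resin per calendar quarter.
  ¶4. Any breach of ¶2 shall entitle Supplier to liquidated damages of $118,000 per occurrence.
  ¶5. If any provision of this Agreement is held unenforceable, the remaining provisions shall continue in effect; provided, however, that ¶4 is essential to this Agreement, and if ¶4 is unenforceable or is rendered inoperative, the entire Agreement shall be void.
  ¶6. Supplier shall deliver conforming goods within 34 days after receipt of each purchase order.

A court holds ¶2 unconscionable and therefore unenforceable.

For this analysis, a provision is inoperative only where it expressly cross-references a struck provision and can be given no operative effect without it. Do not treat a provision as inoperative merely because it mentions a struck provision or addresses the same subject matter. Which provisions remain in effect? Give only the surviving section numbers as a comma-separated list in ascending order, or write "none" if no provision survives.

¶2 is struck. The whole of ¶4 is the liquidated-damages amount, defined by reference to ¶2, so ¶4 cannot stand once ¶2 is removed. ¶5 makes ¶4 an essential term, and ¶4 has been rendered inoperative by the cascade; under ¶5, the entire Agreement is therefore void. No provision of the Agreement survives.

none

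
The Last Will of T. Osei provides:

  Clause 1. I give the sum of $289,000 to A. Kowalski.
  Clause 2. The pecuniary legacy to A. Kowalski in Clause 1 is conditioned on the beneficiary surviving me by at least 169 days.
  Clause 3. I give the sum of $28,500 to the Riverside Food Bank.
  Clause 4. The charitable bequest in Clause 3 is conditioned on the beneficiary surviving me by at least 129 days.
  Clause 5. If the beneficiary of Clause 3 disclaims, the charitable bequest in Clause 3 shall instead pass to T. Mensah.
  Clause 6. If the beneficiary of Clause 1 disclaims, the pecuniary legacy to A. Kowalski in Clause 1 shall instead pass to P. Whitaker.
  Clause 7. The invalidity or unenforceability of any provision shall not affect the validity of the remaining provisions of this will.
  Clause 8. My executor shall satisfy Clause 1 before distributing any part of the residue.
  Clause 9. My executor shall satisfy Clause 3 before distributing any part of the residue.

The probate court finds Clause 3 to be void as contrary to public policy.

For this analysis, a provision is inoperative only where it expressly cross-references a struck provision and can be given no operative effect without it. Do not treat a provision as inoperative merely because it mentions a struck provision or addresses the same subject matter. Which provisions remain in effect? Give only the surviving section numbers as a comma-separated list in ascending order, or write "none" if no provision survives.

Clause 3 is struck. Clause 4 merely fixes the survivorship condition on Clause 3; with Clause 3 gone it has nothing to operate on and falls away. The only function of Clause 5 is the alternative disposition for Clause 3, so it cannot stand once Clause 3 is removed. The only function of Clause 9 is the priority direction for Clause 3, so it cannot stand once Clause 3 is removed. Clause 7 is a severability clause and preserves every provision that can still be given independent effect. Clause 1, Clause 2, Clause 6, Clause 7, and Clause 8 remain in effect.

1, 2, 6, 7, 8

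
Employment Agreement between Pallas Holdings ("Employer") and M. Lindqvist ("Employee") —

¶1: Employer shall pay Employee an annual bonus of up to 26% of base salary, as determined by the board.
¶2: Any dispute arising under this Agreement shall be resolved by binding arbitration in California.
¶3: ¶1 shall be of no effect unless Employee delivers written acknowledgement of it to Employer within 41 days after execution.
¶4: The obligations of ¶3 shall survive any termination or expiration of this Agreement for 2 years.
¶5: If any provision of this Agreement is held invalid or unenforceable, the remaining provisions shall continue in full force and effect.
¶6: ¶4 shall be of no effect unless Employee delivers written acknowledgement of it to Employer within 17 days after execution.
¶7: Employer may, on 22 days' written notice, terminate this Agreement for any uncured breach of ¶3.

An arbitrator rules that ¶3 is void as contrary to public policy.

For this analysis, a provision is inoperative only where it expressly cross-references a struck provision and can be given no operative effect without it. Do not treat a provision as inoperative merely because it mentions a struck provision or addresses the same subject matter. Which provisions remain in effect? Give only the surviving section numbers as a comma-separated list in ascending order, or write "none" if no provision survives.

¶3 is struck. ¶4 has no operative effect of its own apart from ¶3 and is therefore inoperative. ¶7 operates only by reference to ¶3, so it falls with ¶3. The only function of ¶6 is the acknowledgement condition for ¶4, so it cannot stand once ¶4 is removed. Under the severability clause in ¶5, the remaining provisions continue in force. That leaves ¶1, ¶2, and ¶5 in effect.

1, 2, 5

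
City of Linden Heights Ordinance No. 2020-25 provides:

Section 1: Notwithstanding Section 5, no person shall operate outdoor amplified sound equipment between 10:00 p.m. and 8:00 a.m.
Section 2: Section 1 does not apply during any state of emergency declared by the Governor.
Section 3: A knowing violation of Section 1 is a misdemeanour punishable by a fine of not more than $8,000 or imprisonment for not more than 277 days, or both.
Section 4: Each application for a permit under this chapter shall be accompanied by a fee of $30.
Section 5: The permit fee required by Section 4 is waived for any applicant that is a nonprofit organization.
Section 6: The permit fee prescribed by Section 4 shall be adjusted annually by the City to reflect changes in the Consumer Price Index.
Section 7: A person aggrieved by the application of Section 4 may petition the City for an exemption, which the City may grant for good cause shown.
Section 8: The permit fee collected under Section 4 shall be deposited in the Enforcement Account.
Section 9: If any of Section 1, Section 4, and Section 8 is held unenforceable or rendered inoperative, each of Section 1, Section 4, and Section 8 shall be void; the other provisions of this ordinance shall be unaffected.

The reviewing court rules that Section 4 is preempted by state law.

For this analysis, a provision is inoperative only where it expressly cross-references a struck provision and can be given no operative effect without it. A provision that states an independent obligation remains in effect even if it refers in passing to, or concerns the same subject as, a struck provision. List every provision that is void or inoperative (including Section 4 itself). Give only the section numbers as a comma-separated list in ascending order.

Section 4 is struck. Section 5 operates only by reference to Section 4, so it falls with Section 4. Section 6 operates only by reference to Section 4, so it falls with Section 4. Section 7 has no operative effect of its own apart from Section 4 and is therefore inoperative. Section 8 has no operative effect of its own apart from Section 4 and is therefore inoperative. Section 9 declares Section 1, Section 4, and Section 8 mutually dependent; since one of them has fallen, all of them are of no effect. That brings down Section 1 as well. Section 2 and Section 3 in turn depend solely on a provision now struck and likewise fall. The remainder continues in force under Section 9. Only Section 9 remains in effect.

1, 2, 3, 4, 5, 6, 7, 8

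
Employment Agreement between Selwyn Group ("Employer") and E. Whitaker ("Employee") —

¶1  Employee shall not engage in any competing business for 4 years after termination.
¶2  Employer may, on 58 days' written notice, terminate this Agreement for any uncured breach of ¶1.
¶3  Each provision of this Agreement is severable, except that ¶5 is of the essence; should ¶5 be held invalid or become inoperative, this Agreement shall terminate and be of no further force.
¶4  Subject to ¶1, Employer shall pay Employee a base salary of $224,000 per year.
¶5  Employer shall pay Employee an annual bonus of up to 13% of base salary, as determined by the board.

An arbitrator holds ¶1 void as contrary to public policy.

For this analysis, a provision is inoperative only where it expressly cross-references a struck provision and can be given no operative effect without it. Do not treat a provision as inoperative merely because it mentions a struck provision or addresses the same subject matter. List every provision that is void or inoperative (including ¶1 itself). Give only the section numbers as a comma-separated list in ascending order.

¶1 is struck. ¶2 operates only by reference to ¶1, so it falls with ¶1. Although ¶4 refers to ¶1, its operative terms do not depend on ¶1, so it remains in effect. ¶3 makes ¶5 an essential term, but ¶5 is unaffected, so the severability proviso in ¶3 preserves the remaining provisions. The provisions still in force are ¶3, ¶4, and ¶5.

1, 2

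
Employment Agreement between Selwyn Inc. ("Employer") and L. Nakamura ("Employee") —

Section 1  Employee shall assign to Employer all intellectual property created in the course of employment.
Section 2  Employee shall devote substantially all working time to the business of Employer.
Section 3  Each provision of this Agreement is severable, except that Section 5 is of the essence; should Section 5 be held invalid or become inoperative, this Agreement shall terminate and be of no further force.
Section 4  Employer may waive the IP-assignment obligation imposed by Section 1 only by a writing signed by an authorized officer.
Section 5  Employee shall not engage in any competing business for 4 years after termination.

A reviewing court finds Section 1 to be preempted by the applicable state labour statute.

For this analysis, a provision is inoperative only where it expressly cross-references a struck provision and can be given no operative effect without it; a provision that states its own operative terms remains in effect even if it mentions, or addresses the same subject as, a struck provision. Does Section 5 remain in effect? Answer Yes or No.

Yes

Section 1 is struck. The only function of Section 4 is the waiver condition for Section 1, so it cannot stand once Section 1 is removed. Section 3 makes Section 5 an essential term, but Section 5 is unaffected, so the severability proviso in Section 3 preserves the remaining provisions. Section 2, Section 3, and Section 5 remain in effect. Section 5 is among the surviving provisions, so the answer is yes.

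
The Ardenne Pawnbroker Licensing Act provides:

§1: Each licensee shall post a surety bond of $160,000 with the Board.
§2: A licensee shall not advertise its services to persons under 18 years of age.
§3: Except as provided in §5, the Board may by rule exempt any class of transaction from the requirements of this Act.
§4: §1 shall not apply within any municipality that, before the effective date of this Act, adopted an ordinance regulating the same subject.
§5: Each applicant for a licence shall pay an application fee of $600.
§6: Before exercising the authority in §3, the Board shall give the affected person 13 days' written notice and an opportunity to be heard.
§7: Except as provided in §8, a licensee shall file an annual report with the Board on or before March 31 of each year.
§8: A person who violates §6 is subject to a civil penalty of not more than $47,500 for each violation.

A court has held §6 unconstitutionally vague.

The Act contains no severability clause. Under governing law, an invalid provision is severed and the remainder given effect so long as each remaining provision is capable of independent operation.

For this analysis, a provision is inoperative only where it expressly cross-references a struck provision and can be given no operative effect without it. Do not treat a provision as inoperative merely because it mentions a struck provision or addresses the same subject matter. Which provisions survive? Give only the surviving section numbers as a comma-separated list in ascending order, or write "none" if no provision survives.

1, 2, 3, 4, 5, 7

§6 is struck. The only function of §8 is the civil penalty for violating §6, so it cannot stand once §6 is removed. Although §7 refers to §8, its operative terms do not depend on §8, so it remains in effect. Under the stated default rule, only provisions that cannot operate independently fall away; the rest are enforced. §1, §2, §3, §4, §5, and §7 remain in effect.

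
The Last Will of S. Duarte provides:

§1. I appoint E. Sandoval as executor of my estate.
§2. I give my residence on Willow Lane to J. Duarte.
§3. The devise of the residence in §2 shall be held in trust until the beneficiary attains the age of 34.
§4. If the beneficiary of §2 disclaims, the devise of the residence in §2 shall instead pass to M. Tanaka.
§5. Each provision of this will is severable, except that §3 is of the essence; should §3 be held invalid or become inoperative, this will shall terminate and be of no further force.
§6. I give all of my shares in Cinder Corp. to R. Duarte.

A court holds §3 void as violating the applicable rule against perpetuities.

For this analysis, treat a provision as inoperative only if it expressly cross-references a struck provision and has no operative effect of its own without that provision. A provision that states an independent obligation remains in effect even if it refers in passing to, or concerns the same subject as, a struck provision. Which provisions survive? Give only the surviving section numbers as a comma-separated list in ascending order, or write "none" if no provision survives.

§3 is struck. Nothing else in the will is defined by reference to §3. §5 makes §3 an essential term, and §3 is the provision held invalid; under §5, the entire will is therefore void. No provision of the will survives.

none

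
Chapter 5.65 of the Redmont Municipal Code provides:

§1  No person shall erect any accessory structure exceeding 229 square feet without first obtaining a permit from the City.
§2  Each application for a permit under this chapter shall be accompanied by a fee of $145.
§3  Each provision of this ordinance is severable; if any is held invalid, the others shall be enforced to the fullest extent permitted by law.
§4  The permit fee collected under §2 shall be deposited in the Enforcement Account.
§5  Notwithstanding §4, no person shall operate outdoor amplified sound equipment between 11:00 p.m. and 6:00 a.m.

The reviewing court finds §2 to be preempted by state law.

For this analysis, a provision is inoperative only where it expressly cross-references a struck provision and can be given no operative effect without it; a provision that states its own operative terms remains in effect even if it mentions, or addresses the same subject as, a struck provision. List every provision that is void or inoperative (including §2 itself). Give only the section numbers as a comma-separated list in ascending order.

2, 4

§2 is struck. The whole of §4 is the disposition of the permit fee, defined by reference to §2, so §4 cannot stand once §2 is removed. Although §5 refers to §4, its operative terms do not depend on §4, so it remains in effect. §3 is a severability clause and preserves every provision that can still be given independent effect. That leaves §1, §3, and §5 in effect.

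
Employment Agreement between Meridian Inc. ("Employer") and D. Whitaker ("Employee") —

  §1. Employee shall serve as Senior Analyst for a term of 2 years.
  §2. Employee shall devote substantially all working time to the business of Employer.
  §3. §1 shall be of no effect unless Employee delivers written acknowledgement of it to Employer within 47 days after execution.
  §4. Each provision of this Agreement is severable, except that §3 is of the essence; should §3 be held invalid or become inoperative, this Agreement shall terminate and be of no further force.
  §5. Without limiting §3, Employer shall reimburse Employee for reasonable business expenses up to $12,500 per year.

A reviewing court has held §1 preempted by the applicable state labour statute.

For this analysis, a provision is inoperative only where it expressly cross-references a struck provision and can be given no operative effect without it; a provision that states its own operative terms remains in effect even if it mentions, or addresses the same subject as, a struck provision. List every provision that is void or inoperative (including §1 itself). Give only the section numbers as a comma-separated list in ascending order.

§1 is struck. §3 has no operative effect of its own apart from §1 and is therefore inoperative. §4 makes §3 an essential term, and §3 has been rendered inoperative by the cascade; under §4, the entire Agreement is therefore void. No provision of the Agreement survives.

1, 2, 3, 4, 5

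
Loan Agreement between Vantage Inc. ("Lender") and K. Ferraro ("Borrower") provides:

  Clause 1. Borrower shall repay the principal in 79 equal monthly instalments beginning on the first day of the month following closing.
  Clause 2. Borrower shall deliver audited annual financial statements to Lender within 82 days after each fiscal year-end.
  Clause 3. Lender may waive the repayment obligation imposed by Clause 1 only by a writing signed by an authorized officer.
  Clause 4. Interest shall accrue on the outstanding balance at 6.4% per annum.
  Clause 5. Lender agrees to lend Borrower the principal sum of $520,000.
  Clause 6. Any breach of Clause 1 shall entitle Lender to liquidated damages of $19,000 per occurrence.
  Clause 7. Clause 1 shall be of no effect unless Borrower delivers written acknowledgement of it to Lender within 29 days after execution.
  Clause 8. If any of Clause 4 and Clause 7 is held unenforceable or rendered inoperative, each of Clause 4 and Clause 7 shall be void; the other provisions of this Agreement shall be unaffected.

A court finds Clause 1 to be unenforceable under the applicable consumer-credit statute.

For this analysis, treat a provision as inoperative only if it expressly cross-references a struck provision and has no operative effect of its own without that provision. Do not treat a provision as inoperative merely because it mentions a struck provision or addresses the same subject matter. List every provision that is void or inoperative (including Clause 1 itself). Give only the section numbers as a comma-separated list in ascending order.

Clause 1 is struck. Clause 3 merely fixes the waiver condition for Clause 1; with Clause 1 gone it has nothing to operate on and falls away. Clause 6 operates only by reference to Clause 1, so it falls with Clause 1. The only function of Clause 7 is the acknowledgement condition for Clause 1, so it cannot stand once Clause 1 is removed. Clause 8 declares Clause 4 and Clause 7 mutually dependent; since one of them has fallen, all of them are of no effect. That brings down Clause 4 as well. The remainder continues in force under Clause 8. Clause 2, Clause 5, and Clause 8 remain in effect.

1, 3, 4, 6, 7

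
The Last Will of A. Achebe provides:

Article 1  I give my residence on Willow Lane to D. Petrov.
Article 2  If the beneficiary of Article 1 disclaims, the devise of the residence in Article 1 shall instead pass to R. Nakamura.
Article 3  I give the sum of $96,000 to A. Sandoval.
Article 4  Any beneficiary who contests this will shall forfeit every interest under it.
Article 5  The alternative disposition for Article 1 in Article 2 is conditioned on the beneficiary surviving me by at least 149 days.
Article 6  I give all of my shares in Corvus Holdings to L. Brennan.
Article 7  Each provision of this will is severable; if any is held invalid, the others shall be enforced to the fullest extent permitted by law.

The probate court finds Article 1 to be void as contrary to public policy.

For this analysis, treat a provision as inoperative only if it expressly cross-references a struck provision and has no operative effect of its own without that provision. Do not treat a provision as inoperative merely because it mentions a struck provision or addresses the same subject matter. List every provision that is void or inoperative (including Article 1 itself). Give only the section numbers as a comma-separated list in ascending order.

1, 2, 5

Article 1 is struck. Article 2 merely fixes the alternative disposition for Article 1; with Article 1 gone it has nothing to operate on and falls away. The only function of Article 5 is the survivorship condition on Article 2, so it cannot stand once Article 2 is removed. Article 7 is a severability clause and preserves every provision that can still be given independent effect. Article 3, Article 4, Article 6, and Article 7 remain in effect.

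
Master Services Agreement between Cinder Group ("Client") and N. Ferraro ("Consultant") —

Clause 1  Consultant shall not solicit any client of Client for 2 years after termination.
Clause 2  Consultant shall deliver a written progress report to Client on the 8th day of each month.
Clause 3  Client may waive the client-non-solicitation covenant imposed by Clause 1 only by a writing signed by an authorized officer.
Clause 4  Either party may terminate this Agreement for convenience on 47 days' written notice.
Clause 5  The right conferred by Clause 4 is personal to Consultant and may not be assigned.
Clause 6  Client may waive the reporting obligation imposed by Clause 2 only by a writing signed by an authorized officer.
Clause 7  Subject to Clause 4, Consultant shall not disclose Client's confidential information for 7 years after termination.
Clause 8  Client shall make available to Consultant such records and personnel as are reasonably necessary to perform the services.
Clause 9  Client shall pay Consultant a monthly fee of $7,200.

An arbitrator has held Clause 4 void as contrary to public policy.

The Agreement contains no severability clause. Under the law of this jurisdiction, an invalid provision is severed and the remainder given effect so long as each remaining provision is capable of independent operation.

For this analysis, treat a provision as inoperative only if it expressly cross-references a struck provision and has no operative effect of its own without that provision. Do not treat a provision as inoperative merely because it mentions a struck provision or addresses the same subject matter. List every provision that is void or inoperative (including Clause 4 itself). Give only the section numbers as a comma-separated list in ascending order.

4, 5

Clause 4 is struck. Clause 5 operates only by reference to Clause 4, so it falls with Clause 4. Although Clause 7 refers to Clause 4, its operative terms do not depend on Clause 4, so it remains in effect. Under the stated default rule, only provisions that cannot operate independently fall away; the rest are enforced. That leaves Clause 1, Clause 2, Clause 3, Clause 6, Clause 7, Clause 8, and Clause 9 in effect.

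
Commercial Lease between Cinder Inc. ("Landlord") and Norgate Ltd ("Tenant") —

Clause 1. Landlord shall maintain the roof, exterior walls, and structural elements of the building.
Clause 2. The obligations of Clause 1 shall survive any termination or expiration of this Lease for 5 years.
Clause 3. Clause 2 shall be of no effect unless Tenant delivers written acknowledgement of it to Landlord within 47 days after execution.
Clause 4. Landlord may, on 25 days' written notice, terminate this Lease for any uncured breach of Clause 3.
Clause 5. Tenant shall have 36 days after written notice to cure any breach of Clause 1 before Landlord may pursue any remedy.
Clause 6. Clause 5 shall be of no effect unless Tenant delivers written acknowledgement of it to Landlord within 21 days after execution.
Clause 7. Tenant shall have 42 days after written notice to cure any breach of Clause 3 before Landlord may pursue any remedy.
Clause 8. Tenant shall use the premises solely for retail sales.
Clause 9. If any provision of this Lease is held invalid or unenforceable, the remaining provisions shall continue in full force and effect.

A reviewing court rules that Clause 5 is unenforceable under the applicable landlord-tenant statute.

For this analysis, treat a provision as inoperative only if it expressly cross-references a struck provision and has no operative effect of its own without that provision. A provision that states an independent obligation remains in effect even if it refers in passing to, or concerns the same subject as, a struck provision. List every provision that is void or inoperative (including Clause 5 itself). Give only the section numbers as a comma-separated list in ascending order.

5, 6

Clause 5 is struck. The only function of Clause 6 is the acknowledgement condition for Clause 5, so it cannot stand once Clause 5 is removed. Clause 9 is a severability clause and preserves every provision that can still be given independent effect. The provisions still in force are Clause 1, Clause 2, Clause 3, Clause 4, Clause 7, Clause 8, and Clause 9.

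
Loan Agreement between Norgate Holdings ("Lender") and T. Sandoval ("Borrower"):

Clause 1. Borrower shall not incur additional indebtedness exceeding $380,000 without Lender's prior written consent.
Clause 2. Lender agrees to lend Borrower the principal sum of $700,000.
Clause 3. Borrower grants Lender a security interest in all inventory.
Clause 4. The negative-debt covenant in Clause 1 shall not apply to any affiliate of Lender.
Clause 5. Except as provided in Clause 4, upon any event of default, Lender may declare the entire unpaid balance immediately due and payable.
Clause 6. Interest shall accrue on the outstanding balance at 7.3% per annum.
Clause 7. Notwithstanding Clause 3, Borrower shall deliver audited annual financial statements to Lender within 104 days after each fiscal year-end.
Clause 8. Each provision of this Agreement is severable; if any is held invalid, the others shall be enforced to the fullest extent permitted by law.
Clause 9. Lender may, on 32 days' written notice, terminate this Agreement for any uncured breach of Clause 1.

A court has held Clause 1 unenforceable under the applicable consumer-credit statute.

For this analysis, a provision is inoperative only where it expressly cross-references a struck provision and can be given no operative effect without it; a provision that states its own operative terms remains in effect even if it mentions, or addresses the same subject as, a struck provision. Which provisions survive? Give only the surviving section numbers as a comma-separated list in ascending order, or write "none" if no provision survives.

2, 3, 5, 6, 7, 8

Clause 1 is struck. Clause 4 does nothing except set the carve-out from the negative-debt covenant by reference to Clause 1; with Clause 1 gone it has no independent effect and is inoperative. The only function of Clause 9 is the termination right for breach of Clause 1, so it cannot stand once Clause 1 is removed. Although Clause 5 refers to Clause 4, its operative terms do not depend on Clause 4, so it remains in effect. Under the severability clause in Clause 8, the remaining provisions continue in force. The provisions still in force are Clause 2, Clause 3, Clause 5, Clause 6, Clause 7, and Clause 8.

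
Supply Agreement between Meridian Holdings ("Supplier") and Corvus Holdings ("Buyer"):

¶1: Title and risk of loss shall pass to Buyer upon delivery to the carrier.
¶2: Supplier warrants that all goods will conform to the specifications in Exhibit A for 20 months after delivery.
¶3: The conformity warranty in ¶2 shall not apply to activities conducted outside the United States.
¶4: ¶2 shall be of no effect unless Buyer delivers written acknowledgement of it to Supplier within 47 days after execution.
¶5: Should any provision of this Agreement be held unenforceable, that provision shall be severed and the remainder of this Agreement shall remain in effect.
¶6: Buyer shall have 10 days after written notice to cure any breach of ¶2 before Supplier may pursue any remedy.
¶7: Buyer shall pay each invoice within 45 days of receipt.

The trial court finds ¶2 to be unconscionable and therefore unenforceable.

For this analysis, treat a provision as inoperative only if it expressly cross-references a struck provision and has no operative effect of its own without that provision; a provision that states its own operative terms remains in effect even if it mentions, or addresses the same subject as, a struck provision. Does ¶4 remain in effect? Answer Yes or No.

¶2 is struck. ¶3 operates only by reference to ¶2, so it falls with ¶2. The only function of ¶4 is the acknowledgement condition for ¶2, so it cannot stand once ¶2 is removed. ¶6 merely fixes the cure period for breach of ¶2; with ¶2 gone it has nothing to operate on and falls away. Under the severability clause in ¶5, the remaining provisions continue in force. ¶1, ¶5, and ¶7 remain in effect. ¶4 is among the inoperative provisions, so the answer is no.

No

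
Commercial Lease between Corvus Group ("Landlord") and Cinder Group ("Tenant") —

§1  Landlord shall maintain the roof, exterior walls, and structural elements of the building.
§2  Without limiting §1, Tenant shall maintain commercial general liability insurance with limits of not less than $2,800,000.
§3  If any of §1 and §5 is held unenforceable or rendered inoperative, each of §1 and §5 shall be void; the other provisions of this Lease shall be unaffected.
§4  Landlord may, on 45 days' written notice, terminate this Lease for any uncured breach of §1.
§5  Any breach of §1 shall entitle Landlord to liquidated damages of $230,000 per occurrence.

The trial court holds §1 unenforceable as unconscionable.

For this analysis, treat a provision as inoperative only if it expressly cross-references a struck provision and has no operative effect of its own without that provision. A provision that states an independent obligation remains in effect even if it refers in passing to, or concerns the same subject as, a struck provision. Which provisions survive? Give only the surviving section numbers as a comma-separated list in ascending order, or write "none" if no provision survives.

§1 is struck. The only function of §4 is the termination right for breach of §1, so it cannot stand once §1 is removed. §5 has no operative effect of its own apart from §1 and is therefore inoperative. §2 mentions §1 but its own obligation stands independently of §1, so §2 is not affected. §3 declares §1 and §5 mutually dependent; since one of them has fallen, all of them are of no effect. The remainder continues in force under §3. §2 and §3 remain in effect.

2, 3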